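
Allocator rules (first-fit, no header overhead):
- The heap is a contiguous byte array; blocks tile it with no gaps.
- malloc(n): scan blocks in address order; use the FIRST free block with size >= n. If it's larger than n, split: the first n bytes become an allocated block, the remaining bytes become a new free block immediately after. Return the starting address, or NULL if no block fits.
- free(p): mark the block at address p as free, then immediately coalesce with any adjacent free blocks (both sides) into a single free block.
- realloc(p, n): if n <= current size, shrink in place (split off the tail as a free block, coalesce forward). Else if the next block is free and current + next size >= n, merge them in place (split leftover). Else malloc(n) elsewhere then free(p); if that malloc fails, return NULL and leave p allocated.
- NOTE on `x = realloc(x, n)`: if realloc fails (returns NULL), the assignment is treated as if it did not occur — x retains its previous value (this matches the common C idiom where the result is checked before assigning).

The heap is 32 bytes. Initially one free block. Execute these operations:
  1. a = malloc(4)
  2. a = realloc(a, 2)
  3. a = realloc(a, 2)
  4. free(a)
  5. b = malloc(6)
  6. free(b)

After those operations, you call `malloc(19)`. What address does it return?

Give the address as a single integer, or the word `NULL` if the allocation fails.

Answer: 0

Derivation:
Op 1: a = malloc(4) -> a = 0; heap: [0-3 ALLOC][4-31 FREE]
Op 2: a = realloc(a, 2) -> a = 0; heap: [0-1 ALLOC][2-31 FREE]
Op 3: a = realloc(a, 2) -> a = 0; heap: [0-1 ALLOC][2-31 FREE]
Op 4: free(a) -> (freed a); heap: [0-31 FREE]
Op 5: b = malloc(6) -> b = 0; heap: [0-5 ALLOC][6-31 FREE]
Op 6: free(b) -> (freed b); heap: [0-31 FREE]
malloc(19): first-fit scan over [0-31 FREE] -> 0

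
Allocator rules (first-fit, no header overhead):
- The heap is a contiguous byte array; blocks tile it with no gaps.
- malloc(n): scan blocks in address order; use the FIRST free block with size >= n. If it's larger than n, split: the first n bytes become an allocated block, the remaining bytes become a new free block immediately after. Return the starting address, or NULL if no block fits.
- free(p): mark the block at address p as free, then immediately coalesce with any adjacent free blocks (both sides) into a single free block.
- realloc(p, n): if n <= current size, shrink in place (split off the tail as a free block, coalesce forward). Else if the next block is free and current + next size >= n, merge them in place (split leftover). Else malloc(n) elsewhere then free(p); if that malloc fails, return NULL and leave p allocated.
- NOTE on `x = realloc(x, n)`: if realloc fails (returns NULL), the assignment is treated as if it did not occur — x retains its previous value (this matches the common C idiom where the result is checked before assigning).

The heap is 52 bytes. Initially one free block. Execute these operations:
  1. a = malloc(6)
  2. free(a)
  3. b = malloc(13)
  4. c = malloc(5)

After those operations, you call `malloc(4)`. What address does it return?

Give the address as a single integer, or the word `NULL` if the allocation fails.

Answer: 18

Derivation:
Op 1: a = malloc(6) -> a = 0; heap: [0-5 ALLOC][6-51 FREE]
Op 2: free(a) -> (freed a); heap: [0-51 FREE]
Op 3: b = malloc(13) -> b = 0; heap: [0-12 ALLOC][13-51 FREE]
Op 4: c = malloc(5) -> c = 13; heap: [0-12 ALLOC][13-17 ALLOC][18-51 FREE]
malloc(4): first-fit scan over [0-12 ALLOC][13-17 ALLOC][18-51 FREE] -> 18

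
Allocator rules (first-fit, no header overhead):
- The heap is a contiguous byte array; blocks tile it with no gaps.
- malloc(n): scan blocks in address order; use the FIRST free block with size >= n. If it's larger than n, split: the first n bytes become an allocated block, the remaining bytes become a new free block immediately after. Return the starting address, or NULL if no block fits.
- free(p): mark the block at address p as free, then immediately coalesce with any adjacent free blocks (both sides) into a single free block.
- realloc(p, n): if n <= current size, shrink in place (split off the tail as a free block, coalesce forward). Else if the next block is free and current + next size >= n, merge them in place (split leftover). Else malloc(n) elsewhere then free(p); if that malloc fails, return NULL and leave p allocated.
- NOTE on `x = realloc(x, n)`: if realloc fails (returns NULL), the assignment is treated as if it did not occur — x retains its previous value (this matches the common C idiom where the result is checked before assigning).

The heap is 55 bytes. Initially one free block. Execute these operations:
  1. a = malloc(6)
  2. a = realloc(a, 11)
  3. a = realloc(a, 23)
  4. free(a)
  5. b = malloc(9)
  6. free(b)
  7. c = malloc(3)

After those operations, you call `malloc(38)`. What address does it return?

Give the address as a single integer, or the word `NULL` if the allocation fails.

Op 1: a = malloc(6) -> a = 0; heap: [0-5 ALLOC][6-54 FREE]
Op 2: a = realloc(a, 11) -> a = 0; heap: [0-10 ALLOC][11-54 FREE]
Op 3: a = realloc(a, 23) -> a = 0; heap: [0-22 ALLOC][23-54 FREE]
Op 4: free(a) -> (freed a); heap: [0-54 FREE]
Op 5: b = malloc(9) -> b = 0; heap: [0-8 ALLOC][9-54 FREE]
Op 6: free(b) -> (freed b); heap: [0-54 FREE]
Op 7: c = malloc(3) -> c = 0; heap: [0-2 ALLOC][3-54 FREE]
malloc(38): first-fit scan over [0-2 ALLOC][3-54 FREE] -> 3

Answer: 3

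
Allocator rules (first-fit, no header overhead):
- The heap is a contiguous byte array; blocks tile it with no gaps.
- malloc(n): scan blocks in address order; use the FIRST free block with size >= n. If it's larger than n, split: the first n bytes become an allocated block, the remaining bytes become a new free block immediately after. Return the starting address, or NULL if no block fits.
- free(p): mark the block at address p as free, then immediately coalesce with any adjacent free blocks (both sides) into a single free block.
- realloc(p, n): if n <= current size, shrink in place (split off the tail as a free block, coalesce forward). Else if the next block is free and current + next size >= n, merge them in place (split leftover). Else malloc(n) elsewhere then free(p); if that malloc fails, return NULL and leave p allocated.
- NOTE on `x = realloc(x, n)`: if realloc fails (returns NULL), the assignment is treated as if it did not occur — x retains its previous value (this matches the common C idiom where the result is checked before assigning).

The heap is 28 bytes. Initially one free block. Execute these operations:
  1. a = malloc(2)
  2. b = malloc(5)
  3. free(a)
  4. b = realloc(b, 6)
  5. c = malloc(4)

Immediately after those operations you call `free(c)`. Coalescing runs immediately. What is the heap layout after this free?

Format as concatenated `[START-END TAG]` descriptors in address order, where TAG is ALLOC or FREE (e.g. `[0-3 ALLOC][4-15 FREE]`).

Answer: [0-1 FREE][2-7 ALLOC][8-27 FREE]

Derivation:
Op 1: a = malloc(2) -> a = 0; heap: [0-1 ALLOC][2-27 FREE]
Op 2: b = malloc(5) -> b = 2; heap: [0-1 ALLOC][2-6 ALLOC][7-27 FREE]
Op 3: free(a) -> (freed a); heap: [0-1 FREE][2-6 ALLOC][7-27 FREE]
Op 4: b = realloc(b, 6) -> b = 2; heap: [0-1 FREE][2-7 ALLOC][8-27 FREE]
Op 5: c = malloc(4) -> c = 8; heap: [0-1 FREE][2-7 ALLOC][8-11 ALLOC][12-27 FREE]
free(c): c = 8 -> block [8-11 ALLOC]; mark free, coalesce with adjacent free neighbors -> [0-1 FREE][2-7 ALLOC][8-27 FREE]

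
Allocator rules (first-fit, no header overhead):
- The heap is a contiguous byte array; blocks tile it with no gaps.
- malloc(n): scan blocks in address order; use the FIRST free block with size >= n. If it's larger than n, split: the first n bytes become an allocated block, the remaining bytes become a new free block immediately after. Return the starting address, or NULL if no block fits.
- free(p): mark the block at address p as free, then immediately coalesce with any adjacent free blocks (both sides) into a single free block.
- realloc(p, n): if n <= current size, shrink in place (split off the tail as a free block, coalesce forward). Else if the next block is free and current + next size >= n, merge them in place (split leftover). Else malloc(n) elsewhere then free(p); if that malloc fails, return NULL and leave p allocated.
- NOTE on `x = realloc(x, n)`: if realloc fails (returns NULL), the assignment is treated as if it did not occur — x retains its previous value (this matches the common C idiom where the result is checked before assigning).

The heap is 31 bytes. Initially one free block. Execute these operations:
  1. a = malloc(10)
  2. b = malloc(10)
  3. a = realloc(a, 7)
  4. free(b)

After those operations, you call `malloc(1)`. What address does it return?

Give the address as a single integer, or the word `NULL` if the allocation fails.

Answer: 7

Derivation:
Op 1: a = malloc(10) -> a = 0; heap: [0-9 ALLOC][10-30 FREE]
Op 2: b = malloc(10) -> b = 10; heap: [0-9 ALLOC][10-19 ALLOC][20-30 FREE]
Op 3: a = realloc(a, 7) -> a = 0; heap: [0-6 ALLOC][7-9 FREE][10-19 ALLOC][20-30 FREE]
Op 4: free(b) -> (freed b); heap: [0-6 ALLOC][7-30 FREE]
malloc(1): first-fit scan over [0-6 ALLOC][7-30 FREE] -> 7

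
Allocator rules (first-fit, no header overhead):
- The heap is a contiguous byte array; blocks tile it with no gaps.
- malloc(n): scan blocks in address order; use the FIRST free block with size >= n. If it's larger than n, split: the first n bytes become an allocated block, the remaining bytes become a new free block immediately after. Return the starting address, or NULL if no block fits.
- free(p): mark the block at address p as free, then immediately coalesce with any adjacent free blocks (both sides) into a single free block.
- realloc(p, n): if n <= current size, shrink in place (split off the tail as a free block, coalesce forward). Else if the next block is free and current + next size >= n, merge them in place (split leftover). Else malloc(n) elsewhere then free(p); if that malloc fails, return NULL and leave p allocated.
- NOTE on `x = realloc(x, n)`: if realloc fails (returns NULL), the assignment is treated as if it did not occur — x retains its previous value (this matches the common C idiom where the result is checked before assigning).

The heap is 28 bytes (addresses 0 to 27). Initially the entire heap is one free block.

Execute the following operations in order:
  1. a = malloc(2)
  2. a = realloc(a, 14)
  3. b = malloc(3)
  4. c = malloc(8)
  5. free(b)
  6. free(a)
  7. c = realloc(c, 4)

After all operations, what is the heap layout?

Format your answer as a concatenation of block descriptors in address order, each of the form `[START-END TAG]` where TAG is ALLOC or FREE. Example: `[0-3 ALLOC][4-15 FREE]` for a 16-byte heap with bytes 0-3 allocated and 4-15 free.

Answer: [0-16 FREE][17-20 ALLOC][21-27 FREE]

Derivation:
Op 1: a = malloc(2) -> a = 0; heap: [0-1 ALLOC][2-27 FREE]
Op 2: a = realloc(a, 14) -> a = 0; heap: [0-13 ALLOC][14-27 FREE]
Op 3: b = malloc(3) -> b = 14; heap: [0-13 ALLOC][14-16 ALLOC][17-27 FREE]
Op 4: c = malloc(8) -> c = 17; heap: [0-13 ALLOC][14-16 ALLOC][17-24 ALLOC][25-27 FREE]
Op 5: free(b) -> (freed b); heap: [0-13 ALLOC][14-16 FREE][17-24 ALLOC][25-27 FREE]
Op 6: free(a) -> (freed a); heap: [0-16 FREE][17-24 ALLOC][25-27 FREE]
Op 7: c = realloc(c, 4) -> c = 17; heap: [0-16 FREE][17-20 ALLOC][21-27 FREE]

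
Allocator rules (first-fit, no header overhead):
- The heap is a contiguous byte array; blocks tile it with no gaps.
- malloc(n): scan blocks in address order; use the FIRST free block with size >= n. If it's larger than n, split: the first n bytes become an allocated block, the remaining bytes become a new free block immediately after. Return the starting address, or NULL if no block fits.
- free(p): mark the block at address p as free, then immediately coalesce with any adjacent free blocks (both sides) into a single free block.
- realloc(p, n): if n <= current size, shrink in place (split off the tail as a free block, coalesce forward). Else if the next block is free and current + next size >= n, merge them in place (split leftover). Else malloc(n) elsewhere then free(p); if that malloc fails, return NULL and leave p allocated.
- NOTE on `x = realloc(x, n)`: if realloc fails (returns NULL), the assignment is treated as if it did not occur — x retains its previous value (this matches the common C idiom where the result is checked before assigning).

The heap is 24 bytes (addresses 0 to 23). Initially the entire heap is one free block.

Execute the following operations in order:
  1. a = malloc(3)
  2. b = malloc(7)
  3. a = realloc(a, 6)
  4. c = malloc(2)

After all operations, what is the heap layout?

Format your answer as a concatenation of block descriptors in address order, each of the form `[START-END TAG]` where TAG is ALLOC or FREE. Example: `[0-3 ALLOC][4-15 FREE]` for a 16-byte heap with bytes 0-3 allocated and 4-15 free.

Op 1: a = malloc(3) -> a = 0; heap: [0-2 ALLOC][3-23 FREE]
Op 2: b = malloc(7) -> b = 3; heap: [0-2 ALLOC][3-9 ALLOC][10-23 FREE]
Op 3: a = realloc(a, 6) -> a = 10; heap: [0-2 FREE][3-9 ALLOC][10-15 ALLOC][16-23 FREE]
Op 4: c = malloc(2) -> c = 0; heap: [0-1 ALLOC][2-2 FREE][3-9 ALLOC][10-15 ALLOC][16-23 FREE]

Answer: [0-1 ALLOC][2-2 FREE][3-9 ALLOC][10-15 ALLOC][16-23 FREE]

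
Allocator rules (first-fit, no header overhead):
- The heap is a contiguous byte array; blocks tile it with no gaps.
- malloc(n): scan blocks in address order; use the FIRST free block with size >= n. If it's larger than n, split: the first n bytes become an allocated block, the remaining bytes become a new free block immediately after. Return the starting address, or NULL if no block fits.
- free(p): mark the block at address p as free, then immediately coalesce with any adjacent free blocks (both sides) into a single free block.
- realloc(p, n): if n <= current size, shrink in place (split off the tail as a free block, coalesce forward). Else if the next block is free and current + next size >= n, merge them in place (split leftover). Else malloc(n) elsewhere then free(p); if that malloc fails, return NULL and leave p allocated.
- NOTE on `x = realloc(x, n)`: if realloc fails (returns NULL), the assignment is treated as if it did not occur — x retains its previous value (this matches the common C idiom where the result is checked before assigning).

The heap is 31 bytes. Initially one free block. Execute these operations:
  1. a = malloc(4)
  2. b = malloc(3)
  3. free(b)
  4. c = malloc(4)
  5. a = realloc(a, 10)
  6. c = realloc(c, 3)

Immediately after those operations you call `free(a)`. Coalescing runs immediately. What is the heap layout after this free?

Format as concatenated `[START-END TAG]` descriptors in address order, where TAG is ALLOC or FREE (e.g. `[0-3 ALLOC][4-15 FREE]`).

Answer: [0-3 FREE][4-6 ALLOC][7-30 FREE]

Derivation:
Op 1: a = malloc(4) -> a = 0; heap: [0-3 ALLOC][4-30 FREE]
Op 2: b = malloc(3) -> b = 4; heap: [0-3 ALLOC][4-6 ALLOC][7-30 FREE]
Op 3: free(b) -> (freed b); heap: [0-3 ALLOC][4-30 FREE]
Op 4: c = malloc(4) -> c = 4; heap: [0-3 ALLOC][4-7 ALLOC][8-30 FREE]
Op 5: a = realloc(a, 10) -> a = 8; heap: [0-3 FREE][4-7 ALLOC][8-17 ALLOC][18-30 FREE]
Op 6: c = realloc(c, 3) -> c = 4; heap: [0-3 FREE][4-6 ALLOC][7-7 FREE][8-17 ALLOC][18-30 FREE]
free(a): a = 8 -> block [8-17 ALLOC]; mark free, coalesce with adjacent free neighbors -> [0-3 FREE][4-6 ALLOC][7-30 FREE]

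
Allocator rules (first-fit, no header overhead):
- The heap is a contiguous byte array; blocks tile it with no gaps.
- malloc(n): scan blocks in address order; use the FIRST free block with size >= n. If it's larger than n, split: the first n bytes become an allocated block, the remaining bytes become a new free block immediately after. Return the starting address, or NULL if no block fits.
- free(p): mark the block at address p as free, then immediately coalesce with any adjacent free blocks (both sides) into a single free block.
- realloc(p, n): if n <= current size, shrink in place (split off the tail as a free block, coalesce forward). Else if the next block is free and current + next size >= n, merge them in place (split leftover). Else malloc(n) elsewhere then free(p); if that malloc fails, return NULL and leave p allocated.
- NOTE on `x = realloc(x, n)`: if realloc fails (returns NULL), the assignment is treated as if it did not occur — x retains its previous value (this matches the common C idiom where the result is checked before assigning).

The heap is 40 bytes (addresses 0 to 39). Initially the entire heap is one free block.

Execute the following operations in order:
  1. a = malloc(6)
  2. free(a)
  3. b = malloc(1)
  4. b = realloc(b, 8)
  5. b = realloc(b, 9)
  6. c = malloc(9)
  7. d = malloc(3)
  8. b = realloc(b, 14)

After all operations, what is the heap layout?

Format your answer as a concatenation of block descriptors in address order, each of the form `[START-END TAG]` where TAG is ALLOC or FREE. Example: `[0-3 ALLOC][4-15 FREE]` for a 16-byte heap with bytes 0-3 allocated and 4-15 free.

Op 1: a = malloc(6) -> a = 0; heap: [0-5 ALLOC][6-39 FREE]
Op 2: free(a) -> (freed a); heap: [0-39 FREE]
Op 3: b = malloc(1) -> b = 0; heap: [0-0 ALLOC][1-39 FREE]
Op 4: b = realloc(b, 8) -> b = 0; heap: [0-7 ALLOC][8-39 FREE]
Op 5: b = realloc(b, 9) -> b = 0; heap: [0-8 ALLOC][9-39 FREE]
Op 6: c = malloc(9) -> c = 9; heap: [0-8 ALLOC][9-17 ALLOC][18-39 FREE]
Op 7: d = malloc(3) -> d = 18; heap: [0-8 ALLOC][9-17 ALLOC][18-20 ALLOC][21-39 FREE]
Op 8: b = realloc(b, 14) -> b = 21; heap: [0-8 FREE][9-17 ALLOC][18-20 ALLOC][21-34 ALLOC][35-39 FREE]

Answer: [0-8 FREE][9-17 ALLOC][18-20 ALLOC][21-34 ALLOC][35-39 FREE]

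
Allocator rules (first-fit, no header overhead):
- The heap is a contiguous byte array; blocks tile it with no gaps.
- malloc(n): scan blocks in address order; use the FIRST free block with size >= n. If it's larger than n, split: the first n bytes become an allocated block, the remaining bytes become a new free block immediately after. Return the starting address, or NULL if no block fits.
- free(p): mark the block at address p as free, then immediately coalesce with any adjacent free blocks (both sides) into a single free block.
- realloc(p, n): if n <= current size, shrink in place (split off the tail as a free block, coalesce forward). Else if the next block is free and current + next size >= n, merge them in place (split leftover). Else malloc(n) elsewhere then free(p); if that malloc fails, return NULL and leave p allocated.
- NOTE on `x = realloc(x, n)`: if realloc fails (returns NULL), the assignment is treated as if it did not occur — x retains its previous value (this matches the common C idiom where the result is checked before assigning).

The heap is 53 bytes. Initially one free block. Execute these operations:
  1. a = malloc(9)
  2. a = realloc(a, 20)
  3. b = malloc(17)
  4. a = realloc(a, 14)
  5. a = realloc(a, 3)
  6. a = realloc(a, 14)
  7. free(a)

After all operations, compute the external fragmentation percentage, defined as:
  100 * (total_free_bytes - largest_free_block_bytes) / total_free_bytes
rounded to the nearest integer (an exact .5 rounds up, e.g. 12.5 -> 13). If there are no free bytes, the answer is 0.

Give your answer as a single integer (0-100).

Op 1: a = malloc(9) -> a = 0; heap: [0-8 ALLOC][9-52 FREE]
Op 2: a = realloc(a, 20) -> a = 0; heap: [0-19 ALLOC][20-52 FREE]
Op 3: b = malloc(17) -> b = 20; heap: [0-19 ALLOC][20-36 ALLOC][37-52 FREE]
Op 4: a = realloc(a, 14) -> a = 0; heap: [0-13 ALLOC][14-19 FREE][20-36 ALLOC][37-52 FREE]
Op 5: a = realloc(a, 3) -> a = 0; heap: [0-2 ALLOC][3-19 FREE][20-36 ALLOC][37-52 FREE]
Op 6: a = realloc(a, 14) -> a = 0; heap: [0-13 ALLOC][14-19 FREE][20-36 ALLOC][37-52 FREE]
Op 7: free(a) -> (freed a); heap: [0-19 FREE][20-36 ALLOC][37-52 FREE]
Free blocks: [20 16] total_free=36 largest=20 -> 100*(36-20)/36 = 1600/36 ≈ 44.444 -> rounds to 44

Answer: 44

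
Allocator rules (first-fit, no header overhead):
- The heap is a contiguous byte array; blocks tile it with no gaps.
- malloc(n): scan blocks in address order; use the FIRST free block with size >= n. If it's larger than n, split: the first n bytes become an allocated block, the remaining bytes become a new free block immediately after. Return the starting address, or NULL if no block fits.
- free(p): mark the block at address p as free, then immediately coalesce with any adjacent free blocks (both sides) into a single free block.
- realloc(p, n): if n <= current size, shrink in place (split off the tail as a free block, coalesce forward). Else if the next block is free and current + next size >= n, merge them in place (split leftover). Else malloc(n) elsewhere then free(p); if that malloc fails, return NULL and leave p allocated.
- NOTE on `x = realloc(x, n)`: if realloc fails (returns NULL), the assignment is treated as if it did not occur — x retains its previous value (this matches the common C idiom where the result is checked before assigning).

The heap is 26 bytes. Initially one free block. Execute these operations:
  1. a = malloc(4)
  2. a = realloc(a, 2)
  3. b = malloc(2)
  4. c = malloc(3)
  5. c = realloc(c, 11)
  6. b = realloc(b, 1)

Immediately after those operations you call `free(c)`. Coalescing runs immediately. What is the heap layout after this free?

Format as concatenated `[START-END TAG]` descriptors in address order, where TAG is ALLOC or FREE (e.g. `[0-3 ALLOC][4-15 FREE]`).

Op 1: a = malloc(4) -> a = 0; heap: [0-3 ALLOC][4-25 FREE]
Op 2: a = realloc(a, 2) -> a = 0; heap: [0-1 ALLOC][2-25 FREE]
Op 3: b = malloc(2) -> b = 2; heap: [0-1 ALLOC][2-3 ALLOC][4-25 FREE]
Op 4: c = malloc(3) -> c = 4; heap: [0-1 ALLOC][2-3 ALLOC][4-6 ALLOC][7-25 FREE]
Op 5: c = realloc(c, 11) -> c = 4; heap: [0-1 ALLOC][2-3 ALLOC][4-14 ALLOC][15-25 FREE]
Op 6: b = realloc(b, 1) -> b = 2; heap: [0-1 ALLOC][2-2 ALLOC][3-3 FREE][4-14 ALLOC][15-25 FREE]
free(c): c = 4 -> block [4-14 ALLOC]; mark free, coalesce with adjacent free neighbors -> [0-1 ALLOC][2-2 ALLOC][3-25 FREE]

Answer: [0-1 ALLOC][2-2 ALLOC][3-25 FREE]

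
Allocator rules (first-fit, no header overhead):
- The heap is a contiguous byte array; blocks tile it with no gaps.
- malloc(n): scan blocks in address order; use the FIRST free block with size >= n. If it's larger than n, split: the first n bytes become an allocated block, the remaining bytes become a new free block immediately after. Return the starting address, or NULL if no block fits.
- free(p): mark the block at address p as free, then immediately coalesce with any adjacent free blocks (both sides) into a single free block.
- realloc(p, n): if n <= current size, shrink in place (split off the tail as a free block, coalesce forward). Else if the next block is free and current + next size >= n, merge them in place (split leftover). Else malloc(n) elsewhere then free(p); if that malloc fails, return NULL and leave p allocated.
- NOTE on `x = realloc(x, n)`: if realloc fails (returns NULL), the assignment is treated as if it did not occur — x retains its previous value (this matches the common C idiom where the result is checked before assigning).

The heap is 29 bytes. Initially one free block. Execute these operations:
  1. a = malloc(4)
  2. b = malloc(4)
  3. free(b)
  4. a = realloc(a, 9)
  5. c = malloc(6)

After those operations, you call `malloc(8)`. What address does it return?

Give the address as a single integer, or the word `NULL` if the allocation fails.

Op 1: a = malloc(4) -> a = 0; heap: [0-3 ALLOC][4-28 FREE]
Op 2: b = malloc(4) -> b = 4; heap: [0-3 ALLOC][4-7 ALLOC][8-28 FREE]
Op 3: free(b) -> (freed b); heap: [0-3 ALLOC][4-28 FREE]
Op 4: a = realloc(a, 9) -> a = 0; heap: [0-8 ALLOC][9-28 FREE]
Op 5: c = malloc(6) -> c = 9; heap: [0-8 ALLOC][9-14 ALLOC][15-28 FREE]
malloc(8): first-fit scan over [0-8 ALLOC][9-14 ALLOC][15-28 FREE] -> 15

Answer: 15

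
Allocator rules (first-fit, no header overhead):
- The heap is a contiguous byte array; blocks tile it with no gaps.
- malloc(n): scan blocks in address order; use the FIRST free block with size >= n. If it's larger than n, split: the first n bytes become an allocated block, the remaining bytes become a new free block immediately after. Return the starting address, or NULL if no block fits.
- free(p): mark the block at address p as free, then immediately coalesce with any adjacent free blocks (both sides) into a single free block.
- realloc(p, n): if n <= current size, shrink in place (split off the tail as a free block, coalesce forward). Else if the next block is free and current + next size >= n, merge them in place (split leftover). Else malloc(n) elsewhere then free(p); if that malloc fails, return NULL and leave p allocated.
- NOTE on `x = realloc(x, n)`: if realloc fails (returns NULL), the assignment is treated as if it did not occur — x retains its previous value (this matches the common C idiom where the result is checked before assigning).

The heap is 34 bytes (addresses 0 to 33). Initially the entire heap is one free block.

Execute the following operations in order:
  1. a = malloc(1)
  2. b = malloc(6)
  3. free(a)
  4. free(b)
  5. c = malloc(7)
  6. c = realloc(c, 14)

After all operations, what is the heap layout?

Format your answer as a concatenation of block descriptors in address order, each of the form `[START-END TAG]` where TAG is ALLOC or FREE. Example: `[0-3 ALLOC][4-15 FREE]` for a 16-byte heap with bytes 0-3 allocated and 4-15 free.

Op 1: a = malloc(1) -> a = 0; heap: [0-0 ALLOC][1-33 FREE]
Op 2: b = malloc(6) -> b = 1; heap: [0-0 ALLOC][1-6 ALLOC][7-33 FREE]
Op 3: free(a) -> (freed a); heap: [0-0 FREE][1-6 ALLOC][7-33 FREE]
Op 4: free(b) -> (freed b); heap: [0-33 FREE]
Op 5: c = malloc(7) -> c = 0; heap: [0-6 ALLOC][7-33 FREE]
Op 6: c = realloc(c, 14) -> c = 0; heap: [0-13 ALLOC][14-33 FREE]

Answer: [0-13 ALLOC][14-33 FREE]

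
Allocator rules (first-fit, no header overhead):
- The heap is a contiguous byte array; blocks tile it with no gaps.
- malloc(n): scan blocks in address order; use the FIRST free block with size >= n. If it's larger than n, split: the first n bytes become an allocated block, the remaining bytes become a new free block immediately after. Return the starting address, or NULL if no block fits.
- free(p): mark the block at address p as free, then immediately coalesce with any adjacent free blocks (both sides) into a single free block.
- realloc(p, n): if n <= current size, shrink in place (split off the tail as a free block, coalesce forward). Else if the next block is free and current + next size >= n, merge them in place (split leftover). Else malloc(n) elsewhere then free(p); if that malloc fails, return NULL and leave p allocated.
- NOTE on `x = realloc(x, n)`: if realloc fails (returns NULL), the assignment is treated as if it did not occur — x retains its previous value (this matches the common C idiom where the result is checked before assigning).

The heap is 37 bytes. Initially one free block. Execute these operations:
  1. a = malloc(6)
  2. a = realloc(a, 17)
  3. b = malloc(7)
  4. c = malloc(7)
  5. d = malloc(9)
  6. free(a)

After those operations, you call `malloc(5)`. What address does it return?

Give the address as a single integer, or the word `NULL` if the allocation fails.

Op 1: a = malloc(6) -> a = 0; heap: [0-5 ALLOC][6-36 FREE]
Op 2: a = realloc(a, 17) -> a = 0; heap: [0-16 ALLOC][17-36 FREE]
Op 3: b = malloc(7) -> b = 17; heap: [0-16 ALLOC][17-23 ALLOC][24-36 FREE]
Op 4: c = malloc(7) -> c = 24; heap: [0-16 ALLOC][17-23 ALLOC][24-30 ALLOC][31-36 FREE]
Op 5: d = malloc(9) -> d = NULL; heap: [0-16 ALLOC][17-23 ALLOC][24-30 ALLOC][31-36 FREE]
Op 6: free(a) -> (freed a); heap: [0-16 FREE][17-23 ALLOC][24-30 ALLOC][31-36 FREE]
malloc(5): first-fit scan over [0-16 FREE][17-23 ALLOC][24-30 ALLOC][31-36 FREE] -> 0

Answer: 0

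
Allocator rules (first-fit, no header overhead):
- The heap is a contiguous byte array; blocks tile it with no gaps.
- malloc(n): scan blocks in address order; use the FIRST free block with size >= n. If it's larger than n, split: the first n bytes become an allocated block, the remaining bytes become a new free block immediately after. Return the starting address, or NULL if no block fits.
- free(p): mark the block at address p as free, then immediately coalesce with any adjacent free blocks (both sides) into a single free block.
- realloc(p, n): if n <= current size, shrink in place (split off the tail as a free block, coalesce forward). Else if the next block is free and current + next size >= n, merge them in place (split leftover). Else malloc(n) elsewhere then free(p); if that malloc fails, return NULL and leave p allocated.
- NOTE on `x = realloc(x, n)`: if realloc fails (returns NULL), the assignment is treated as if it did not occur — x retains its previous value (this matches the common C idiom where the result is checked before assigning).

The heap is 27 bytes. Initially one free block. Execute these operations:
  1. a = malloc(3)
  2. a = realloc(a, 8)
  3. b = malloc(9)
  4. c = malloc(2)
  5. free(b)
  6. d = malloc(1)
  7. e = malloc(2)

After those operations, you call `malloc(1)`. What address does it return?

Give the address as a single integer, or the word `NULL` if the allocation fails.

Answer: 11

Derivation:
Op 1: a = malloc(3) -> a = 0; heap: [0-2 ALLOC][3-26 FREE]
Op 2: a = realloc(a, 8) -> a = 0; heap: [0-7 ALLOC][8-26 FREE]
Op 3: b = malloc(9) -> b = 8; heap: [0-7 ALLOC][8-16 ALLOC][17-26 FREE]
Op 4: c = malloc(2) -> c = 17; heap: [0-7 ALLOC][8-16 ALLOC][17-18 ALLOC][19-26 FREE]
Op 5: free(b) -> (freed b); heap: [0-7 ALLOC][8-16 FREE][17-18 ALLOC][19-26 FREE]
Op 6: d = malloc(1) -> d = 8; heap: [0-7 ALLOC][8-8 ALLOC][9-16 FREE][17-18 ALLOC][19-26 FREE]
Op 7: e = malloc(2) -> e = 9; heap: [0-7 ALLOC][8-8 ALLOC][9-10 ALLOC][11-16 FREE][17-18 ALLOC][19-26 FREE]
malloc(1): first-fit scan over [0-7 ALLOC][8-8 ALLOC][9-10 ALLOC][11-16 FREE][17-18 ALLOC][19-26 FREE] -> 11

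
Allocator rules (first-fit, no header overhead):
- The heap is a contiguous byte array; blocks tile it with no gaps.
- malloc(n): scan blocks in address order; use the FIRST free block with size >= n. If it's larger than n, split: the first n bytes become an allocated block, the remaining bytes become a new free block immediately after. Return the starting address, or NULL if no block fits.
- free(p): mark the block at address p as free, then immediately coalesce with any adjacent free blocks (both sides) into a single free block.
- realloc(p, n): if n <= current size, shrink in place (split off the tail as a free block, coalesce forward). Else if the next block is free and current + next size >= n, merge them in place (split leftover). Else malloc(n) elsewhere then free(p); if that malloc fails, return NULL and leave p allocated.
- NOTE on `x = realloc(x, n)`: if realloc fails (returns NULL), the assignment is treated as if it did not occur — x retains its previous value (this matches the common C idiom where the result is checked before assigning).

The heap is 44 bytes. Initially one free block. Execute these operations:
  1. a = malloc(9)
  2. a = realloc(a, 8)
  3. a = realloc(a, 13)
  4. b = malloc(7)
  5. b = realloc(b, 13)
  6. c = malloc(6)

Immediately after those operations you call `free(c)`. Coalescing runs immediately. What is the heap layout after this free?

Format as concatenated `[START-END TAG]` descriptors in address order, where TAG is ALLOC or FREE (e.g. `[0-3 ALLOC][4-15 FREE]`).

Op 1: a = malloc(9) -> a = 0; heap: [0-8 ALLOC][9-43 FREE]
Op 2: a = realloc(a, 8) -> a = 0; heap: [0-7 ALLOC][8-43 FREE]
Op 3: a = realloc(a, 13) -> a = 0; heap: [0-12 ALLOC][13-43 FREE]
Op 4: b = malloc(7) -> b = 13; heap: [0-12 ALLOC][13-19 ALLOC][20-43 FREE]
Op 5: b = realloc(b, 13) -> b = 13; heap: [0-12 ALLOC][13-25 ALLOC][26-43 FREE]
Op 6: c = malloc(6) -> c = 26; heap: [0-12 ALLOC][13-25 ALLOC][26-31 ALLOC][32-43 FREE]
free(c): c = 26 -> block [26-31 ALLOC]; mark free, coalesce with adjacent free neighbors -> [0-12 ALLOC][13-25 ALLOC][26-43 FREE]

Answer: [0-12 ALLOC][13-25 ALLOC][26-43 FREE]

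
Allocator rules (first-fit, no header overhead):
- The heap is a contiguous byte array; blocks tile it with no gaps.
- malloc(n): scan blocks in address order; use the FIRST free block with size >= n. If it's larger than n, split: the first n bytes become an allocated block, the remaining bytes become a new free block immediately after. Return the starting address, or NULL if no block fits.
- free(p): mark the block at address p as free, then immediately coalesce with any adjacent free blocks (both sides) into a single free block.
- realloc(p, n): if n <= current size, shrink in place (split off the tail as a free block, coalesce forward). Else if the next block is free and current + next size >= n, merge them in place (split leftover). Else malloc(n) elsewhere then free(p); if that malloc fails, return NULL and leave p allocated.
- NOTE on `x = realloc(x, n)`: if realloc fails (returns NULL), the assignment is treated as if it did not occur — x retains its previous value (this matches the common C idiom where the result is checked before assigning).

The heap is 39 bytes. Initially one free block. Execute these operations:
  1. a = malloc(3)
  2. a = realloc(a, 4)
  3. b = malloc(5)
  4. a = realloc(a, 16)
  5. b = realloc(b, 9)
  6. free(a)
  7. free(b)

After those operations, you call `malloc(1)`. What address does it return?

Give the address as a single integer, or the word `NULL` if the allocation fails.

Answer: 0

Derivation:
Op 1: a = malloc(3) -> a = 0; heap: [0-2 ALLOC][3-38 FREE]
Op 2: a = realloc(a, 4) -> a = 0; heap: [0-3 ALLOC][4-38 FREE]
Op 3: b = malloc(5) -> b = 4; heap: [0-3 ALLOC][4-8 ALLOC][9-38 FREE]
Op 4: a = realloc(a, 16) -> a = 9; heap: [0-3 FREE][4-8 ALLOC][9-24 ALLOC][25-38 FREE]
Op 5: b = realloc(b, 9) -> b = 25; heap: [0-8 FREE][9-24 ALLOC][25-33 ALLOC][34-38 FREE]
Op 6: free(a) -> (freed a); heap: [0-24 FREE][25-33 ALLOC][34-38 FREE]
Op 7: free(b) -> (freed b); heap: [0-38 FREE]
malloc(1): first-fit scan over [0-38 FREE] -> 0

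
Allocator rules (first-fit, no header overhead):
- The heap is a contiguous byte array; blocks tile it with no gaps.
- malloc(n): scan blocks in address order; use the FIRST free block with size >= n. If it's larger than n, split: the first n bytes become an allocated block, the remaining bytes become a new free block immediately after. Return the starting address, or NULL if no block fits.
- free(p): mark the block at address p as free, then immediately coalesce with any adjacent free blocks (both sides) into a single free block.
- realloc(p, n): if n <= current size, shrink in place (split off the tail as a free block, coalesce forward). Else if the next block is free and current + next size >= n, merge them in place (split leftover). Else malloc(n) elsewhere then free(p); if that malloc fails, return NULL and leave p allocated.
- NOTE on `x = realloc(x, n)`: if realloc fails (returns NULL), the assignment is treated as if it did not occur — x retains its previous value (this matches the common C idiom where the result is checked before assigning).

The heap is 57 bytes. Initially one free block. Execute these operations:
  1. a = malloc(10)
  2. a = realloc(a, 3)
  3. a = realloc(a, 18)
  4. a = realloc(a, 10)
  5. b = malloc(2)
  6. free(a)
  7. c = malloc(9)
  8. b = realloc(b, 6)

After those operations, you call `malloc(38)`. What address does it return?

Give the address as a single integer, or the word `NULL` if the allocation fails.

Op 1: a = malloc(10) -> a = 0; heap: [0-9 ALLOC][10-56 FREE]
Op 2: a = realloc(a, 3) -> a = 0; heap: [0-2 ALLOC][3-56 FREE]
Op 3: a = realloc(a, 18) -> a = 0; heap: [0-17 ALLOC][18-56 FREE]
Op 4: a = realloc(a, 10) -> a = 0; heap: [0-9 ALLOC][10-56 FREE]
Op 5: b = malloc(2) -> b = 10; heap: [0-9 ALLOC][10-11 ALLOC][12-56 FREE]
Op 6: free(a) -> (freed a); heap: [0-9 FREE][10-11 ALLOC][12-56 FREE]
Op 7: c = malloc(9) -> c = 0; heap: [0-8 ALLOC][9-9 FREE][10-11 ALLOC][12-56 FREE]
Op 8: b = realloc(b, 6) -> b = 10; heap: [0-8 ALLOC][9-9 FREE][10-15 ALLOC][16-56 FREE]
malloc(38): first-fit scan over [0-8 ALLOC][9-9 FREE][10-15 ALLOC][16-56 FREE] -> 16

Answer: 16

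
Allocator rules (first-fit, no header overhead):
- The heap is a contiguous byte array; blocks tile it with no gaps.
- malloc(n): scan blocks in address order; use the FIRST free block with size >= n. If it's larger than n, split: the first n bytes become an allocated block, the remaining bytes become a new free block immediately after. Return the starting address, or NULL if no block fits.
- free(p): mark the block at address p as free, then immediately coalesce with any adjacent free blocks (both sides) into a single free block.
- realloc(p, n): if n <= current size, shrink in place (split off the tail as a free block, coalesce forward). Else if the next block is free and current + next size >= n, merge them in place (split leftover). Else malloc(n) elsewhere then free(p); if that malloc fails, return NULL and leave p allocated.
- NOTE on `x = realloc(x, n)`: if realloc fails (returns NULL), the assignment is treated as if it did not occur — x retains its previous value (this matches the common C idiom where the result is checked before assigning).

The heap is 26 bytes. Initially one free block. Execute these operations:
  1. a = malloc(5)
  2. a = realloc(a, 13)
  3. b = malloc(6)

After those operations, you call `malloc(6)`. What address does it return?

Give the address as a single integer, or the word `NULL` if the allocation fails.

Answer: 19

Derivation:
Op 1: a = malloc(5) -> a = 0; heap: [0-4 ALLOC][5-25 FREE]
Op 2: a = realloc(a, 13) -> a = 0; heap: [0-12 ALLOC][13-25 FREE]
Op 3: b = malloc(6) -> b = 13; heap: [0-12 ALLOC][13-18 ALLOC][19-25 FREE]
malloc(6): first-fit scan over [0-12 ALLOC][13-18 ALLOC][19-25 FREE] -> 19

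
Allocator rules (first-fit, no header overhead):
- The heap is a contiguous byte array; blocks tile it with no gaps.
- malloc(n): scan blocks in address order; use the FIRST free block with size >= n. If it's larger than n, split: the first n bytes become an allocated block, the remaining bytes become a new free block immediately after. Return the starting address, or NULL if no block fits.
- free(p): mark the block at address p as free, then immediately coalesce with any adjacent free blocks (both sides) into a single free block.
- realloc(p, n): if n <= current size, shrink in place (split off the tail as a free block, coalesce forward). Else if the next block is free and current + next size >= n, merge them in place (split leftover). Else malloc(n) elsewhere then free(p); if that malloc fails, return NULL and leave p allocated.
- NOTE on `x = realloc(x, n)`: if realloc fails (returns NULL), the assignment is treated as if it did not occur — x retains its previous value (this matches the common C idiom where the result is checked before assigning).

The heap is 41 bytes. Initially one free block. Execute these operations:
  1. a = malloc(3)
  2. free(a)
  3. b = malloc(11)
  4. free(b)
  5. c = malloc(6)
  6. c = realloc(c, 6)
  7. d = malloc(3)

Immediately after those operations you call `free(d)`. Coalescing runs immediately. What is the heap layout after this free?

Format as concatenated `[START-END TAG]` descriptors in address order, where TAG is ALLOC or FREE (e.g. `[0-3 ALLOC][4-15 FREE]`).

Answer: [0-5 ALLOC][6-40 FREE]

Derivation:
Op 1: a = malloc(3) -> a = 0; heap: [0-2 ALLOC][3-40 FREE]
Op 2: free(a) -> (freed a); heap: [0-40 FREE]
Op 3: b = malloc(11) -> b = 0; heap: [0-10 ALLOC][11-40 FREE]
Op 4: free(b) -> (freed b); heap: [0-40 FREE]
Op 5: c = malloc(6) -> c = 0; heap: [0-5 ALLOC][6-40 FREE]
Op 6: c = realloc(c, 6) -> c = 0; heap: [0-5 ALLOC][6-40 FREE]
Op 7: d = malloc(3) -> d = 6; heap: [0-5 ALLOC][6-8 ALLOC][9-40 FREE]
free(d): d = 6 -> block [6-8 ALLOC]; mark free, coalesce with adjacent free neighbors -> [0-5 ALLOC][6-40 FREE]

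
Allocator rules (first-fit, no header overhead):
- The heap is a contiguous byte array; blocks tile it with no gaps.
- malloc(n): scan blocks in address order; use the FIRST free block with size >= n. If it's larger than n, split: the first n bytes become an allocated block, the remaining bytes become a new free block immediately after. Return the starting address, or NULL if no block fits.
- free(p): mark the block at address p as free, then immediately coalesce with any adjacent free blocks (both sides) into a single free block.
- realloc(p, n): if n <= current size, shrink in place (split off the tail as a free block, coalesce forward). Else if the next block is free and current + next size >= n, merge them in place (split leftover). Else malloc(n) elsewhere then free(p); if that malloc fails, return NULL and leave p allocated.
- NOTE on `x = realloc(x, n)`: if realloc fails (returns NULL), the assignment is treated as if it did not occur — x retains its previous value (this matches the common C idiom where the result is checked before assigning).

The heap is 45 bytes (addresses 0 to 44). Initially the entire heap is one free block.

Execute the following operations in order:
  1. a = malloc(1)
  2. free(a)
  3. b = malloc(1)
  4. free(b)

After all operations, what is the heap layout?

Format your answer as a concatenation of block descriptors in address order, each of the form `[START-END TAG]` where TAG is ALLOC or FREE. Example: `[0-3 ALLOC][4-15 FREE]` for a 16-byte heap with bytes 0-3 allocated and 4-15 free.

Op 1: a = malloc(1) -> a = 0; heap: [0-0 ALLOC][1-44 FREE]
Op 2: free(a) -> (freed a); heap: [0-44 FREE]
Op 3: b = malloc(1) -> b = 0; heap: [0-0 ALLOC][1-44 FREE]
Op 4: free(b) -> (freed b); heap: [0-44 FREE]

Answer: [0-44 FREE]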